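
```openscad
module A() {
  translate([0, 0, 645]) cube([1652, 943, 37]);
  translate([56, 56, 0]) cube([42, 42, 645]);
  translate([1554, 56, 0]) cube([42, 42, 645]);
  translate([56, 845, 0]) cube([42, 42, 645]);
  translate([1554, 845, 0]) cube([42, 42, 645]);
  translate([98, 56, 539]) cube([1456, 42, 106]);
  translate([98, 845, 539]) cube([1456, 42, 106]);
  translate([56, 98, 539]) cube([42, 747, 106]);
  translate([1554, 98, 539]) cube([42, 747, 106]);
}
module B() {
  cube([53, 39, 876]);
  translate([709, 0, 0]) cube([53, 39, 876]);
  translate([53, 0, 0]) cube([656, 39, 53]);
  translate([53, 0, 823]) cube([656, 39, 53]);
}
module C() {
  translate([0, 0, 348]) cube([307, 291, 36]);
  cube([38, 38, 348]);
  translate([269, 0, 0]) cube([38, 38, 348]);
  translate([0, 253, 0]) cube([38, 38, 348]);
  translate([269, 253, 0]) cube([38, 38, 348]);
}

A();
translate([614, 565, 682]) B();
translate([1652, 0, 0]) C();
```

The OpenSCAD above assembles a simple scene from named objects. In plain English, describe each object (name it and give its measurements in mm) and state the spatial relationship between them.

A is a rectangular dining table. The top is 1652×943×37 mm with its upper surface at z = 682 mm. It stands on four 42×42 mm square legs, each inset 56 mm from the nearest pair of top edges, running from the floor to the underside of the top. Four apron rails, 42 mm thick and 106 mm tall, run between adjacent legs with their top edges flush with the underside of the top and their outer faces flush with the legs' outer faces.

B is a picture frame with a 656×770 mm rectangular opening (x by z) and a uniform 53 mm border on every side. Frame depth is 39 mm along y. It is built from two vertical stiles running the full outside height and two horizontal rails spanning the gap between the stiles.

C is a four-legged stool. The seat is a 307×291×36 mm slab whose top surface is at z = 384 mm; four square legs, each 38×38 mm in cross-section, run from the floor (z = 0) to the underside of the seat, each flush with a corner of the seat.

The picture frame is on top of the table. The stool is against the table's +x side, with their −y faces flush.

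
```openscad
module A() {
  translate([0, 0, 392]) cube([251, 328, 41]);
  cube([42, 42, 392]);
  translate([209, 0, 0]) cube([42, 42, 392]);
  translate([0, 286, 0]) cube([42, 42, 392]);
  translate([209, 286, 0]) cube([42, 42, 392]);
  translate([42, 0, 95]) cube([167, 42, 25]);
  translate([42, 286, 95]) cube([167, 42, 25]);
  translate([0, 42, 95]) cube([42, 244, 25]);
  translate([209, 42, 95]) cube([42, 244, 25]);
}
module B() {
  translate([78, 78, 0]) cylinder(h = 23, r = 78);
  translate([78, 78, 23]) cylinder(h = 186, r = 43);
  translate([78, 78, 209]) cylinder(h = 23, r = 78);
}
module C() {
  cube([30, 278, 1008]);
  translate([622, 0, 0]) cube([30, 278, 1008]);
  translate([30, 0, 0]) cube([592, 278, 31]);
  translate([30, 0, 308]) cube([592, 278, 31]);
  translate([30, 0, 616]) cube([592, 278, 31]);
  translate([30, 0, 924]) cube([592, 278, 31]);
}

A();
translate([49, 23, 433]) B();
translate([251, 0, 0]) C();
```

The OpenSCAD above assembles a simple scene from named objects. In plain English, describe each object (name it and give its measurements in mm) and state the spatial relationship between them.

A is a four-legged stool. The seat is 251×328 mm, 41 mm thick, top at z = 433 mm. It stands on four square legs, each 42×42 mm in cross-section, from z = 0 to the seat underside, each flush with a corner of the seat. Four stretchers, 42 mm wide and 25 mm tall, connect adjacent legs with their undersides at z = 95 mm, each running between the inner faces of the legs it joins and aligned with the legs' outer faces on the other axis.

B is a spool: two coaxial disc flanges of radius 78 mm and thickness 23 mm, joined by a core cylinder of radius 43 mm and height 186 mm. The lower flange rests on z = 0 and the three cylinders share a vertical axis.

C is a bookshelf 652 mm wide overall, 278 mm deep and 1008 mm tall. The two sides are 30 mm thick vertical panels. 4 horizontal shelves of 31 mm thickness span between the inner faces of the sides; the lowest shelf sits on the floor and shelves are stacked with a clear vertical gap of 277 mm between each pair.

The spool is on top of the stool. The bookshelf is against the stool's +x side, with their −y faces flush.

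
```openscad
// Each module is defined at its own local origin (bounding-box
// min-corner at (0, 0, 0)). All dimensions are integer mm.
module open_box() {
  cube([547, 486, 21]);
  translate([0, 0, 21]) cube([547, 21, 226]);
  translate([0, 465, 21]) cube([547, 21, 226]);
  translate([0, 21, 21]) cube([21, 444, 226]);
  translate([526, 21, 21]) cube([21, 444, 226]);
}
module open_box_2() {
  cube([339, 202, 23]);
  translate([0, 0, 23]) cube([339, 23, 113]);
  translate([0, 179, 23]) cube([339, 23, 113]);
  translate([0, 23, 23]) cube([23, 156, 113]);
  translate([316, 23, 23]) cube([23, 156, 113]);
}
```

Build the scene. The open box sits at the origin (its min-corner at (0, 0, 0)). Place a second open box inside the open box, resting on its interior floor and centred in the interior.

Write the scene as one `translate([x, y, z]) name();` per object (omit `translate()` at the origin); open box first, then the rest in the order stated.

open_box();
translate([104, 142, 21]) open_box_2();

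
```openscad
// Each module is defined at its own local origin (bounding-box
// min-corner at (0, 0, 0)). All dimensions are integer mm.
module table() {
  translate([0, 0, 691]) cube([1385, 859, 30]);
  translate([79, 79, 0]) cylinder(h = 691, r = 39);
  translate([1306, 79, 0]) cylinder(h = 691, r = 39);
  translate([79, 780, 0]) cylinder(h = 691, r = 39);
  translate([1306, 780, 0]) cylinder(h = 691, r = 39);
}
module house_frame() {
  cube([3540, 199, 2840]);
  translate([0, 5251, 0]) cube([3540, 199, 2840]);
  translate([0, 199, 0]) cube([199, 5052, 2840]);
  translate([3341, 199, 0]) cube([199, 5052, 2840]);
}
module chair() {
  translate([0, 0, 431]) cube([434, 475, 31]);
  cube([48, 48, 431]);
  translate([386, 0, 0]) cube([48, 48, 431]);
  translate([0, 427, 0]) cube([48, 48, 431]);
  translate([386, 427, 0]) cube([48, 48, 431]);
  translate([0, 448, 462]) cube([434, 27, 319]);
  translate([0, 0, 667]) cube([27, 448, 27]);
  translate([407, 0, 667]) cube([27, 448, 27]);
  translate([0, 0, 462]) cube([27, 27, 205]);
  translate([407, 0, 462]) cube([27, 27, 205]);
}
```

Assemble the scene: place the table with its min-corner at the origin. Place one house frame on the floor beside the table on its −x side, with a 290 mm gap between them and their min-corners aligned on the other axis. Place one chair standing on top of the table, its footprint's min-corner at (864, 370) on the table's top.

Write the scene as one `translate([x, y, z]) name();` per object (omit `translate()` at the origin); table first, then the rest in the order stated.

table();
translate([-3830, 0, 0]) house_frame();
translate([864, 370, 721]) chair();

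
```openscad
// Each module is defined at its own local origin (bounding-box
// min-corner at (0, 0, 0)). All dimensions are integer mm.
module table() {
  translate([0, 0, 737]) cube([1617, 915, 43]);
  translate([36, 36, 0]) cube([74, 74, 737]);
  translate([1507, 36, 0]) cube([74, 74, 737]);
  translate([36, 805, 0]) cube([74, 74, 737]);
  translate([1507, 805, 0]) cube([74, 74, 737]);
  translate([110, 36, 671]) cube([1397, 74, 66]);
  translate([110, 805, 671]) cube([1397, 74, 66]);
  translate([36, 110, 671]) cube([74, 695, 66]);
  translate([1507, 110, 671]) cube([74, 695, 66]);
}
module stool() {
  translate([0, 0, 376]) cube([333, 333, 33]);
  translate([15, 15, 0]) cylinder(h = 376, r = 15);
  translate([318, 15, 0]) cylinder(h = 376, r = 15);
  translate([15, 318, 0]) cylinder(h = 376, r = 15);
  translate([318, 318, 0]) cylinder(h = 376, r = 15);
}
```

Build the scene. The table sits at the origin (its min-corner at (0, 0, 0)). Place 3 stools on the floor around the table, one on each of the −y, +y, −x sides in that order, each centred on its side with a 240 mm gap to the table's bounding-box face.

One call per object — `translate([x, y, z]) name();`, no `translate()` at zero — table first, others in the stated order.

table();
translate([642, -573, 0]) stool();
translate([642, 1155, 0]) stool();
translate([-573, 291, 0]) stool();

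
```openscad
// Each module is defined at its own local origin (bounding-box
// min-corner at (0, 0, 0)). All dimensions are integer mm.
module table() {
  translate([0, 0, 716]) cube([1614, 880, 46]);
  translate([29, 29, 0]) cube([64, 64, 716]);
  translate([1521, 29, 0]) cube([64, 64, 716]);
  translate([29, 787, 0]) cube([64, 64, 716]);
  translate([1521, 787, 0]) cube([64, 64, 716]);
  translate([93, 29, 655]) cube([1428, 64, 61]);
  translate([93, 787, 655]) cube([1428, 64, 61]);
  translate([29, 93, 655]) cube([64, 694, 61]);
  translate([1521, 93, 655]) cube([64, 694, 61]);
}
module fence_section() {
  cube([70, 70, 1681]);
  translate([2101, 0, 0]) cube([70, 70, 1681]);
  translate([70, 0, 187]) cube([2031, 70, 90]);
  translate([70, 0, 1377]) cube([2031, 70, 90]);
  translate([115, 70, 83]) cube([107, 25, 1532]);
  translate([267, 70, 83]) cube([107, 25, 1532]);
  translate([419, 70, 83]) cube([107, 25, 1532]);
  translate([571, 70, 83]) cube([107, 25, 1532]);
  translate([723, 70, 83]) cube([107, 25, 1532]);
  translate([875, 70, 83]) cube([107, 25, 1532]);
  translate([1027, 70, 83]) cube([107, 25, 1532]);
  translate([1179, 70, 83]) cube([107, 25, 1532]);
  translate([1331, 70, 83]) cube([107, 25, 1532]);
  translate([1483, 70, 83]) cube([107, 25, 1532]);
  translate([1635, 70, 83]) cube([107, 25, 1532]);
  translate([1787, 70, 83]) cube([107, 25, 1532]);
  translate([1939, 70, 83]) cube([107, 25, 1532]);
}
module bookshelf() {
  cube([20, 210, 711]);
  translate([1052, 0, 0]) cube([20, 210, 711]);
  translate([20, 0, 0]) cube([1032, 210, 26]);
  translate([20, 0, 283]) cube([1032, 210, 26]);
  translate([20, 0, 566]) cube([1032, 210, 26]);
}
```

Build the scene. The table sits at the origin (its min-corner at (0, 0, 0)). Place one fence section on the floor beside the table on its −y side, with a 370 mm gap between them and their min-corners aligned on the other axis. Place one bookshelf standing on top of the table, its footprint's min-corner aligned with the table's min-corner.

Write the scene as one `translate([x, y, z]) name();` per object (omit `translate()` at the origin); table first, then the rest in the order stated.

table();
translate([0, -465, 0]) fence_section();
translate([0, 0, 762]) bookshelf();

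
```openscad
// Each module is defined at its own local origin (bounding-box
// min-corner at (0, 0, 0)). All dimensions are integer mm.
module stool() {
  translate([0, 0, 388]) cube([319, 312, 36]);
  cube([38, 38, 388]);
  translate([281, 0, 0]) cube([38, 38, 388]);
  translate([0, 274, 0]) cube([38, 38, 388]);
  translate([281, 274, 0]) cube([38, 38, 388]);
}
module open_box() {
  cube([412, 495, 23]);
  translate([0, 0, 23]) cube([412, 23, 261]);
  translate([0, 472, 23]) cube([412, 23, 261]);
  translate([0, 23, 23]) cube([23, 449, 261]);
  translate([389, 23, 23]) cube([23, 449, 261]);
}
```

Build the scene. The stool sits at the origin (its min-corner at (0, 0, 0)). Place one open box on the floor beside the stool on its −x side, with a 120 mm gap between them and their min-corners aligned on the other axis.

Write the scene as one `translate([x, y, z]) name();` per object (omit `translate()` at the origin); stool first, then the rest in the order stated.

stool();
translate([-532, 0, 0]) open_box();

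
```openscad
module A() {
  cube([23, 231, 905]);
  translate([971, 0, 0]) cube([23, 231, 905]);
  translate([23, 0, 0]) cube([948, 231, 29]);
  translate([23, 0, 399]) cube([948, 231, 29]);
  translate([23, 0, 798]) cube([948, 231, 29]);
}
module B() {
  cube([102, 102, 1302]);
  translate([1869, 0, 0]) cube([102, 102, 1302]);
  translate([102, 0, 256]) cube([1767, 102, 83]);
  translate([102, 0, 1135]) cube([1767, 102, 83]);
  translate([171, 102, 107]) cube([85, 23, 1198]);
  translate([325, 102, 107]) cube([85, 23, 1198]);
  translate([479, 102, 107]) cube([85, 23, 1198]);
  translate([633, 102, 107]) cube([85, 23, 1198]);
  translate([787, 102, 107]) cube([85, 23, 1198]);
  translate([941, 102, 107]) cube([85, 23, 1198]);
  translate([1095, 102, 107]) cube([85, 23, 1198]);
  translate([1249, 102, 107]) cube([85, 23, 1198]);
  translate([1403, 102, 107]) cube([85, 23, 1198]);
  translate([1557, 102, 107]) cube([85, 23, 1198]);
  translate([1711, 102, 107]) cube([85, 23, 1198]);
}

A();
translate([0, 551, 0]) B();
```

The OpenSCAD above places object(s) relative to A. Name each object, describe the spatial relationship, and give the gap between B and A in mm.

The fence section's nearest face is 320 mm from the bookshelf's +y face.

A is a bookshelf. B is a fence section. The fence section is on the floor beside the bookshelf on its +y side. The gap between the fence section and the bookshelf is 320 mm.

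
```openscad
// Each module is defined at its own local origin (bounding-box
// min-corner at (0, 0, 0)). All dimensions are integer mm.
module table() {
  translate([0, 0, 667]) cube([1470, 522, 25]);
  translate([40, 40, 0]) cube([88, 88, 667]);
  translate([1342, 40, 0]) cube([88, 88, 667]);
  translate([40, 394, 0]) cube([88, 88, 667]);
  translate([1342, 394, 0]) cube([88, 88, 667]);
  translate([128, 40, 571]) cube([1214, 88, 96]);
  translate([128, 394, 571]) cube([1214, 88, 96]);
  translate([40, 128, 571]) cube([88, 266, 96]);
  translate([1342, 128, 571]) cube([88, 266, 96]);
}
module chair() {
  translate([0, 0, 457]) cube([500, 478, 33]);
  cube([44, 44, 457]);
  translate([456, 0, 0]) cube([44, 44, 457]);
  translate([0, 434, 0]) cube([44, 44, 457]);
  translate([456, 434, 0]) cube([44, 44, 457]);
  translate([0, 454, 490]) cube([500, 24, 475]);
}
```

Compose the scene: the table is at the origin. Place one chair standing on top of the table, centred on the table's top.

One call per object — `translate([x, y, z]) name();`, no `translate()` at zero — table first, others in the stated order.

table();
translate([485, 22, 692]) chair();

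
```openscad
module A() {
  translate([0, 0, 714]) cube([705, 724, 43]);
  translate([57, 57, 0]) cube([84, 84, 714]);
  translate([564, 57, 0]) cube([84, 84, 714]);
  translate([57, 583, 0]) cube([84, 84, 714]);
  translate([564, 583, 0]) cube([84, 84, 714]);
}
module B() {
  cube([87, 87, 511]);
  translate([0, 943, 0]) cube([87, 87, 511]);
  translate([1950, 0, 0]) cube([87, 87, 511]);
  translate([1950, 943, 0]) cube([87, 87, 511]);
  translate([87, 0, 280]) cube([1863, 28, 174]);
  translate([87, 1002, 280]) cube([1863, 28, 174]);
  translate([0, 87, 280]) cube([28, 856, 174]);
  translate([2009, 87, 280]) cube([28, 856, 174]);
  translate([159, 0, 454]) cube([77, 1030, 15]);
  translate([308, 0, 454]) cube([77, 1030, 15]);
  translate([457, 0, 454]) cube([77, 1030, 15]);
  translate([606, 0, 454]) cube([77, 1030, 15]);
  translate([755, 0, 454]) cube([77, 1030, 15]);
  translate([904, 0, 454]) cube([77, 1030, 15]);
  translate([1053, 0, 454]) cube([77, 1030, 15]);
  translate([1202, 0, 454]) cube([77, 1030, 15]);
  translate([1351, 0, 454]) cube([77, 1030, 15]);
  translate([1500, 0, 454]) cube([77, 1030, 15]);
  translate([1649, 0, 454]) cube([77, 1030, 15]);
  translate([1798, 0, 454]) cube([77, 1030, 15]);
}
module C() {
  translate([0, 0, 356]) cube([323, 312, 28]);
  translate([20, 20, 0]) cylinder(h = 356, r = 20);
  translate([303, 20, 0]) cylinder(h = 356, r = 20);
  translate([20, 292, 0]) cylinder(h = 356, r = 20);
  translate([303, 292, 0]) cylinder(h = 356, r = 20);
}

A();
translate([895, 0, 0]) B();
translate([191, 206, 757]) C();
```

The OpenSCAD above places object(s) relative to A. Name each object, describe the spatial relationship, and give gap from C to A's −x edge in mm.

The stool's min-x is at 191; the table's min-x is 0; gap = 191 mm.

A is a table. B is a bed frame. C is a stool. The bed frame is on the floor beside the table on its +x side. The stool is on top of the table, centred. The gap from the stool to the table's −x edge is 191 mm.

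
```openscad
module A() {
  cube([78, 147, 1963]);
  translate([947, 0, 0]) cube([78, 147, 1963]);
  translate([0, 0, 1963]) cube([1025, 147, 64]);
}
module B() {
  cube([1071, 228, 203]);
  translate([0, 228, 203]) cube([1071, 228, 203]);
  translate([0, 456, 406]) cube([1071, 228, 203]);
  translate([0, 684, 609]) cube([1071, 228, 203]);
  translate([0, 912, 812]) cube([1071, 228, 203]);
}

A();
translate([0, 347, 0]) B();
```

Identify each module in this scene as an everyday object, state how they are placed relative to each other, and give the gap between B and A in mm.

The staircase's nearest face is 200 mm from the door frame's +y face.

A is a door frame. B is a staircase. The staircase is on the floor beside the door frame on its +y side. The gap between the staircase and the door frame is 200 mm.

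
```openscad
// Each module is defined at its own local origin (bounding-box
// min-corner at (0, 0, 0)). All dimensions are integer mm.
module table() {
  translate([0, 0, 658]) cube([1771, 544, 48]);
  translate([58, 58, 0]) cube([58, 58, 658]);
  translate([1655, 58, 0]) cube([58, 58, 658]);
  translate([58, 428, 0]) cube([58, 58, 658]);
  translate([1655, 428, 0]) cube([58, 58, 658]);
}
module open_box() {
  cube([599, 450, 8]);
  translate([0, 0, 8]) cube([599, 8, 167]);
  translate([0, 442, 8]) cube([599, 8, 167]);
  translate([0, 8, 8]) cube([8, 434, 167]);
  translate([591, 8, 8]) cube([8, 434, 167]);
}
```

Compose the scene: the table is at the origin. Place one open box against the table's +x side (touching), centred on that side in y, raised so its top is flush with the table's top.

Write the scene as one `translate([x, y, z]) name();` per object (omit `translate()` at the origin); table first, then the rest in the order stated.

table();
translate([1771, 47, 531]) open_box();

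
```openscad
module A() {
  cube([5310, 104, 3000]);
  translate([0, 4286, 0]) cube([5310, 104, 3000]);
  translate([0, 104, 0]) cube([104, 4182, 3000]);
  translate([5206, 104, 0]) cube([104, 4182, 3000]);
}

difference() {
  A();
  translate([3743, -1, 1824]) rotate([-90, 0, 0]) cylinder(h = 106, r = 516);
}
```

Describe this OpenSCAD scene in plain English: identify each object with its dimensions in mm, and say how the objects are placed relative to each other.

A is a box-shaped house frame (walls only): outside footprint 5310×4390 mm, wall height 3000 mm, wall thickness 104 mm. The two y-facing walls run the full x-width; the two x-facing walls fit between the inner faces of the y-facing walls.

The house frame has a circular hole of radius 516 mm through its front wall, centred at (x = 3743, z = 1824).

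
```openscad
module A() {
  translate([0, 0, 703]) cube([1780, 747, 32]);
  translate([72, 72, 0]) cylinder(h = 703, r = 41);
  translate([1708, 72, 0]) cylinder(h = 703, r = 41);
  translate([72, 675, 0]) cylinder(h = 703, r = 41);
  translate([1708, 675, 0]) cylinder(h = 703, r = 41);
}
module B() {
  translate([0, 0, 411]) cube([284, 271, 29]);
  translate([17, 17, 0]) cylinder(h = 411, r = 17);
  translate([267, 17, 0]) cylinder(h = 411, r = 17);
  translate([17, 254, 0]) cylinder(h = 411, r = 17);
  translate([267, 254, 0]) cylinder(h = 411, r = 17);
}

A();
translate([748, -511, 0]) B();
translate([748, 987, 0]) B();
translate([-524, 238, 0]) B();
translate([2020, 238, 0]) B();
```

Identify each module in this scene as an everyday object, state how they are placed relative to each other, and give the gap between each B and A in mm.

A is a table. B is a stool. Four stools sit around the table at the −y, +y, −x, +x sides. The gap between each stool and the table is 240 mm.

Each stool's nearest face is 240 mm from the table's bounding box.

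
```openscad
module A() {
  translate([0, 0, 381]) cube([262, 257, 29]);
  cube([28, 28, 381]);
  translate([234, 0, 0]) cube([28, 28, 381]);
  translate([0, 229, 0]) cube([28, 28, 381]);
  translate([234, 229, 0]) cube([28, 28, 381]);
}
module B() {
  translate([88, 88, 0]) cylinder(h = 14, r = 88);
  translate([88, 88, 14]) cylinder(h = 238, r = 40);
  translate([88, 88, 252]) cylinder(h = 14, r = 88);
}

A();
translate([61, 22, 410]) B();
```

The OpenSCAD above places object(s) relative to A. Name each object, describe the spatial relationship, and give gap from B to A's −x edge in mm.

The spool's min-x is at 61; the stool's min-x is 0; gap = 61 mm.

A is a stool. B is a spool. The spool is on top of the stool. The gap from the spool to the stool's −x edge is 61 mm.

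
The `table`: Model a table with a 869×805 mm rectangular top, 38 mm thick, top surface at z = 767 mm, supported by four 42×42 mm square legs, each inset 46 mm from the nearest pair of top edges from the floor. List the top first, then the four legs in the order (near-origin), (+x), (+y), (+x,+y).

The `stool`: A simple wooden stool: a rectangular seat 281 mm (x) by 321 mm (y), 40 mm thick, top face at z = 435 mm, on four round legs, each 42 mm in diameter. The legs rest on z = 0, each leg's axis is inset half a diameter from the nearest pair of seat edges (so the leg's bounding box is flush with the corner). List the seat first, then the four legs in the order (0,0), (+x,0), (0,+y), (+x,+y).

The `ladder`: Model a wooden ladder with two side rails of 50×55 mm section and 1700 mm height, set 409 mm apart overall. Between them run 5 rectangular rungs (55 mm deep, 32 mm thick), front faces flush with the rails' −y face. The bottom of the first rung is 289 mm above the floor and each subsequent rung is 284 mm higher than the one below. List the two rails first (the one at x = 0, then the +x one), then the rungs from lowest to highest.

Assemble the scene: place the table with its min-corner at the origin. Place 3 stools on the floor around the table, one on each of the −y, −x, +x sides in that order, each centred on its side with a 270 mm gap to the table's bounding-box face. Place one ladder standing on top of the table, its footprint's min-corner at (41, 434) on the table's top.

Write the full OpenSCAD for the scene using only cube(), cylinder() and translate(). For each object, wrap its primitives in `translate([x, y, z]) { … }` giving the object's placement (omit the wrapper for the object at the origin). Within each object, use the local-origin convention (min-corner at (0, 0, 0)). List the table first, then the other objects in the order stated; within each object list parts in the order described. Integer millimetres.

translate([0, 0, 729]) cube([869, 805, 38]);
translate([46, 46, 0]) cube([42, 42, 729]);
translate([781, 46, 0]) cube([42, 42, 729]);
translate([46, 717, 0]) cube([42, 42, 729]);
translate([781, 717, 0]) cube([42, 42, 729]);
translate([294, -591, 0]) {
  translate([0, 0, 395]) cube([281, 321, 40]);
  translate([21, 21, 0]) cylinder(h = 395, r = 21);
  translate([260, 21, 0]) cylinder(h = 395, r = 21);
  translate([21, 300, 0]) cylinder(h = 395, r = 21);
  translate([260, 300, 0]) cylinder(h = 395, r = 21);
}
translate([-551, 242, 0]) {
  translate([0, 0, 395]) cube([281, 321, 40]);
  translate([21, 21, 0]) cylinder(h = 395, r = 21);
  translate([260, 21, 0]) cylinder(h = 395, r = 21);
  translate([21, 300, 0]) cylinder(h = 395, r = 21);
  translate([260, 300, 0]) cylinder(h = 395, r = 21);
}
translate([1139, 242, 0]) {
  translate([0, 0, 395]) cube([281, 321, 40]);
  translate([21, 21, 0]) cylinder(h = 395, r = 21);
  translate([260, 21, 0]) cylinder(h = 395, r = 21);
  translate([21, 300, 0]) cylinder(h = 395, r = 21);
  translate([260, 300, 0]) cylinder(h = 395, r = 21);
}
translate([41, 434, 767]) {
  cube([50, 55, 1700]);
  translate([359, 0, 0]) cube([50, 55, 1700]);
  translate([50, 0, 289]) cube([309, 55, 32]);
  translate([50, 0, 573]) cube([309, 55, 32]);
  translate([50, 0, 857]) cube([309, 55, 32]);
  translate([50, 0, 1141]) cube([309, 55, 32]);
  translate([50, 0, 1425]) cube([309, 55, 32]);
}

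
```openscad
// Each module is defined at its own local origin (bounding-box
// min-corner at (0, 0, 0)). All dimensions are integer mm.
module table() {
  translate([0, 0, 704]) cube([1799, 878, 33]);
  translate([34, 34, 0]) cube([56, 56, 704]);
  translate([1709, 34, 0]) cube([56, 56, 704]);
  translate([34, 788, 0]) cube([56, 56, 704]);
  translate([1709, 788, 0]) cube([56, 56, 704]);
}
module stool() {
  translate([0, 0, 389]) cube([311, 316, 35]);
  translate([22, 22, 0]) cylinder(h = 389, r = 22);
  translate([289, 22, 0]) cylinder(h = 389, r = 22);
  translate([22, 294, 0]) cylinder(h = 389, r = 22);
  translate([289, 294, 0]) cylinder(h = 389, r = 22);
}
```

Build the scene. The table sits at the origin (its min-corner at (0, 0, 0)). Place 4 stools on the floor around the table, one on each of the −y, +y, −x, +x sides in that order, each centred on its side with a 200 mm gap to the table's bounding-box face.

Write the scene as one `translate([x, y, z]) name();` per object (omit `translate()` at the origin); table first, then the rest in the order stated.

table();
translate([744, -516, 0]) stool();
translate([744, 1078, 0]) stool();
translate([-511, 281, 0]) stool();
translate([1999, 281, 0]) stool();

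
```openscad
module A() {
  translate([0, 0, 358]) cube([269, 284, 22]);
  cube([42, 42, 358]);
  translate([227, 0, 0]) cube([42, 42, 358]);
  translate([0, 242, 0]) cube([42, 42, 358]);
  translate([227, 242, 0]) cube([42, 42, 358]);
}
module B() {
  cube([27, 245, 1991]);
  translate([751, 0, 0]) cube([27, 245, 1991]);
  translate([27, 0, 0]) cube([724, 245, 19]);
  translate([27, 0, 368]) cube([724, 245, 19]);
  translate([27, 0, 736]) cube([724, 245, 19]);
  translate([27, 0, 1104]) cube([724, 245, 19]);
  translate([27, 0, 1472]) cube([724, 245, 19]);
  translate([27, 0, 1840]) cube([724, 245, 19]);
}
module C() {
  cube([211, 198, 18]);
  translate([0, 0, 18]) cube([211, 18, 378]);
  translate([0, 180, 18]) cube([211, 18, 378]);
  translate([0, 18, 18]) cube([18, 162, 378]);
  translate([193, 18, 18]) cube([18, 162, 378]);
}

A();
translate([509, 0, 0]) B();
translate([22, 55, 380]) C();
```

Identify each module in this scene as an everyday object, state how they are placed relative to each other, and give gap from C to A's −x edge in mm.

A is a stool. B is a bookshelf. C is an open box. The bookshelf is on the floor beside the stool on its +x side. The open box is on top of the stool. The gap from the open box to the stool's −x edge is 22 mm.

The open box's min-x is at 22; the stool's min-x is 0; gap = 22 mm.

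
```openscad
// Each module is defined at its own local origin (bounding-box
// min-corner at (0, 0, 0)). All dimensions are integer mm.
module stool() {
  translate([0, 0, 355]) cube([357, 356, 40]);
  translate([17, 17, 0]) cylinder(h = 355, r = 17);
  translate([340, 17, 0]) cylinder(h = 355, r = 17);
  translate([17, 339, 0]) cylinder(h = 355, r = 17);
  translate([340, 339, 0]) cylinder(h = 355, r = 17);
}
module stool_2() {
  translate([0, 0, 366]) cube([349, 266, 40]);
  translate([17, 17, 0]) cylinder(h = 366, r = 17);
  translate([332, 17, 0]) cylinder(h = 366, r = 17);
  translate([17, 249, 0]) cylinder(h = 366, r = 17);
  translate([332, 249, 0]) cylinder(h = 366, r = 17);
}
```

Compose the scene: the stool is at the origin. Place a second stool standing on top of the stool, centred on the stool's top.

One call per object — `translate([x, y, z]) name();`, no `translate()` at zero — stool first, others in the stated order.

stool();
translate([4, 45, 395]) stool_2();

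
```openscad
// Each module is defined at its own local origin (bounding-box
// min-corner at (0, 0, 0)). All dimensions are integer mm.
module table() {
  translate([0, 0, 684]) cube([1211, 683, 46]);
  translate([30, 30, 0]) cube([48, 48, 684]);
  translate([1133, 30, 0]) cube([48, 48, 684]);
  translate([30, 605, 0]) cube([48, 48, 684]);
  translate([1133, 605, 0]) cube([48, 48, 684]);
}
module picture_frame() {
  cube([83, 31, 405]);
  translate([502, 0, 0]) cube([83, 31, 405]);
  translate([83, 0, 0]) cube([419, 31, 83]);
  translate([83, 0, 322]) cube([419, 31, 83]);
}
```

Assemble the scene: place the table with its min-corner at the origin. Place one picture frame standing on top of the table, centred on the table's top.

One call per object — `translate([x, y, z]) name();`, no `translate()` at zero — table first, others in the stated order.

table();
translate([313, 326, 730]) picture_frame();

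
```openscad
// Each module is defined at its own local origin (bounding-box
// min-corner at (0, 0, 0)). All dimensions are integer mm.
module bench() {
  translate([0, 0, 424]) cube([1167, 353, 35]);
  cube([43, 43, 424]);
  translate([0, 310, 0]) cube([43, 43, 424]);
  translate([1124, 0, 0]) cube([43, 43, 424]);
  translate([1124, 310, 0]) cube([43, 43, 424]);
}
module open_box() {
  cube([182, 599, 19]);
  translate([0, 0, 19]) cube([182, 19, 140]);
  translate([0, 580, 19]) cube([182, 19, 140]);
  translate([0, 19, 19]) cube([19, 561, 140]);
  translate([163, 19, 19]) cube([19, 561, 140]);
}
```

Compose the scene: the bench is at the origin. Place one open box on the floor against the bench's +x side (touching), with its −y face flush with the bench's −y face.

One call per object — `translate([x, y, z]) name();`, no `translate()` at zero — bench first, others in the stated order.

bench();
translate([1167, 0, 0]) open_box();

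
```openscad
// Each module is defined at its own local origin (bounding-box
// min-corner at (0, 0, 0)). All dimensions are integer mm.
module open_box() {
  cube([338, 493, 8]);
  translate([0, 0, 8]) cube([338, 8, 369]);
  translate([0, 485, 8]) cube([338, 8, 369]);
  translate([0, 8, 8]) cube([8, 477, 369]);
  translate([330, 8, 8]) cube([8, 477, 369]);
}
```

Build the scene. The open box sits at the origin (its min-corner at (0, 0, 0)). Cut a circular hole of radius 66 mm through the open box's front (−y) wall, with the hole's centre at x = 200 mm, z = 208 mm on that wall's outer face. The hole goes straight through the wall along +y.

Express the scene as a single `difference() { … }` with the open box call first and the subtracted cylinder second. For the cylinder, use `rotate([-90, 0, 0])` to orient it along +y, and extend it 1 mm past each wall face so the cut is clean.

difference() {
  open_box();
  translate([200, -1, 208]) rotate([-90, 0, 0]) cylinder(h = 10, r = 66);
}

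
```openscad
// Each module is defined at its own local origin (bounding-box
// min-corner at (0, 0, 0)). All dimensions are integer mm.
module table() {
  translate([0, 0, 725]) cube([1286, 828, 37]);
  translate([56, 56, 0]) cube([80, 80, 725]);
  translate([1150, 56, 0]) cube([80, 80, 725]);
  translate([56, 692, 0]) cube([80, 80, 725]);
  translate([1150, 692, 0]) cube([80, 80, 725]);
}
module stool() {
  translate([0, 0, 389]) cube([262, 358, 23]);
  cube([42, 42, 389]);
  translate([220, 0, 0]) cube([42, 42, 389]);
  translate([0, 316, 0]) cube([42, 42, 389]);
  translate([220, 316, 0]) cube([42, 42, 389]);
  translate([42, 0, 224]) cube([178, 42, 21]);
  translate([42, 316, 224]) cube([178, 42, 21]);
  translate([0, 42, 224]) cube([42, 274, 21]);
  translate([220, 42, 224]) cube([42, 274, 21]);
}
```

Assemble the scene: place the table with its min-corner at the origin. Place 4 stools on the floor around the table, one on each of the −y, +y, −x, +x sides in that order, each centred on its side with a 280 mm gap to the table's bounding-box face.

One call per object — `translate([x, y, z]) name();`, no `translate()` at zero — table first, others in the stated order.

table();
translate([512, -638, 0]) stool();
translate([512, 1108, 0]) stool();
translate([-542, 235, 0]) stool();
translate([1566, 235, 0]) stool();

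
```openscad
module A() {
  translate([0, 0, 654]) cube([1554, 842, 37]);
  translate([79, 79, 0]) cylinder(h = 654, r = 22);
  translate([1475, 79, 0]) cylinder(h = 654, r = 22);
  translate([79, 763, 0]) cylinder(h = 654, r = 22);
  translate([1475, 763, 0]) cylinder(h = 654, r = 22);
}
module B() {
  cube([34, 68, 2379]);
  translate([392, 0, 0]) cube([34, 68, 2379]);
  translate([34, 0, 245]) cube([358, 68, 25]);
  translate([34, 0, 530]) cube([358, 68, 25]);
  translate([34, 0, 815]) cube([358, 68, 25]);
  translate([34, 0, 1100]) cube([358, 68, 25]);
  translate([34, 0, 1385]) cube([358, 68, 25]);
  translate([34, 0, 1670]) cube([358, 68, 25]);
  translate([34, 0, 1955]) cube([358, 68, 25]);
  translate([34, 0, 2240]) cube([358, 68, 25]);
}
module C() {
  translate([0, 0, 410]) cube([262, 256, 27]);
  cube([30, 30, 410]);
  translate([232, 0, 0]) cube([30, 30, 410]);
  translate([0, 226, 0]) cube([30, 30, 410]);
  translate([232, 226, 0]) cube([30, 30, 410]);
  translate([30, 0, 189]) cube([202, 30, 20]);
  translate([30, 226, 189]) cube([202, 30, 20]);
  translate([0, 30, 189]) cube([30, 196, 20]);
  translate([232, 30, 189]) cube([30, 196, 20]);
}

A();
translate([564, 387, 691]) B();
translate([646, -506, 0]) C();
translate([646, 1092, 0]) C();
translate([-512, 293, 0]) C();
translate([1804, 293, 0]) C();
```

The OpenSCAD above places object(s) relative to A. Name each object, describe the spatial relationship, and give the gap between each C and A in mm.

A is a table. B is a ladder. C is a stool. The ladder is on top of the table, centred. Four stools sit around the table at the −y, +y, −x, +x sides. The gap between each stool and the table is 250 mm.

Each stool's nearest face is 250 mm from the table's bounding box.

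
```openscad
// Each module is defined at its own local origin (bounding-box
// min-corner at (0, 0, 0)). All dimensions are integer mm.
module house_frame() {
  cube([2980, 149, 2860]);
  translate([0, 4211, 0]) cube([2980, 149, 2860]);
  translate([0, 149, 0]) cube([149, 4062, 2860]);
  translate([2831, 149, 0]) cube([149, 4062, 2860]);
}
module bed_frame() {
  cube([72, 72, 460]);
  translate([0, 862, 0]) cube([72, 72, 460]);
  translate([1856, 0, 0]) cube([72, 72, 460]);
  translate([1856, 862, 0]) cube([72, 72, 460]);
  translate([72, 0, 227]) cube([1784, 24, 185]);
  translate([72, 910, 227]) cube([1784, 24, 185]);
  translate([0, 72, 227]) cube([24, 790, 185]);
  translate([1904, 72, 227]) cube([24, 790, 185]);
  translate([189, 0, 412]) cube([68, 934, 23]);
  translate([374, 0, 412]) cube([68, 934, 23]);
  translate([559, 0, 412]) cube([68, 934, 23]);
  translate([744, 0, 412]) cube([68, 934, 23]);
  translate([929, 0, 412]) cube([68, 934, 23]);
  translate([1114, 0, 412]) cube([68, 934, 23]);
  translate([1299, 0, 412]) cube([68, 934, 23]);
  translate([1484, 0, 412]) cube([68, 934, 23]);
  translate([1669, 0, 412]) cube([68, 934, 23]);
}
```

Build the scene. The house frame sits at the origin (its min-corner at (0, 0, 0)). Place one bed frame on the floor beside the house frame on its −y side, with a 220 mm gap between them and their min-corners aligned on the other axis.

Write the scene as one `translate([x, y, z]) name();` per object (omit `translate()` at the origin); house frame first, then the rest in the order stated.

house_frame();
translate([0, -1154, 0]) bed_frame();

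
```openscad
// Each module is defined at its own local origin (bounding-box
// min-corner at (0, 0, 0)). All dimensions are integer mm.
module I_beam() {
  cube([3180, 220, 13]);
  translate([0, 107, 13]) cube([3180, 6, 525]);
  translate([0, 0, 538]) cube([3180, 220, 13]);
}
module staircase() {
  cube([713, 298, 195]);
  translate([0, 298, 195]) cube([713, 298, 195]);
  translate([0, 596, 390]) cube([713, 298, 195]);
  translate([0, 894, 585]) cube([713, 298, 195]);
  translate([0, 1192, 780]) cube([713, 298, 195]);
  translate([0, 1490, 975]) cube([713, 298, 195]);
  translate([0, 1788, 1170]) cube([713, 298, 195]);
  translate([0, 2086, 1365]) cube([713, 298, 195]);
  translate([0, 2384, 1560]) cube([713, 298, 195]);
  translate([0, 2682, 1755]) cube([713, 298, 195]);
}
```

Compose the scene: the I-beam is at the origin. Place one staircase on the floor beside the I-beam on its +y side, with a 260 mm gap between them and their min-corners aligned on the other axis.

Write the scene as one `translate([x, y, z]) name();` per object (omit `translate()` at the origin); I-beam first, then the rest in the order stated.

I_beam();
translate([0, 480, 0]) staircase();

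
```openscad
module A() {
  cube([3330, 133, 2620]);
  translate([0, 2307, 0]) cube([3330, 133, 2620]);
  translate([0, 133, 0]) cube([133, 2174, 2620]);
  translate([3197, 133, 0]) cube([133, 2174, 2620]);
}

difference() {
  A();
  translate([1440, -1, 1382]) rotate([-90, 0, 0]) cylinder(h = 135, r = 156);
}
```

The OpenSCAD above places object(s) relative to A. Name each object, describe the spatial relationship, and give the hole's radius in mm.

The subtracted cylinder has r = 156 mm.

A is a house frame. The house frame has a circular hole through its front wall. The hole's radius is 156 mm.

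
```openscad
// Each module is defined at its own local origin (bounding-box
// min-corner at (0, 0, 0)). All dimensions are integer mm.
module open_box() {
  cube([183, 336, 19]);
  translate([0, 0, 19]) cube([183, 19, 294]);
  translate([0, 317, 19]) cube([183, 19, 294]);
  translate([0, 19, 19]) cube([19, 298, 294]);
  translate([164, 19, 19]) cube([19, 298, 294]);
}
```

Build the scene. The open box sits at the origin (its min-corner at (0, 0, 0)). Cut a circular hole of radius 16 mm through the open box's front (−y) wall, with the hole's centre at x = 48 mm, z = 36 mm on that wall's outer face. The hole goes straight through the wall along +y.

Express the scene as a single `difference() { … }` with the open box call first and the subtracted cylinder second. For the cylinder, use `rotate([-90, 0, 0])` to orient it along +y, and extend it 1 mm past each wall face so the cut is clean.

difference() {
  open_box();
  translate([48, -1, 36]) rotate([-90, 0, 0]) cylinder(h = 21, r = 16);
}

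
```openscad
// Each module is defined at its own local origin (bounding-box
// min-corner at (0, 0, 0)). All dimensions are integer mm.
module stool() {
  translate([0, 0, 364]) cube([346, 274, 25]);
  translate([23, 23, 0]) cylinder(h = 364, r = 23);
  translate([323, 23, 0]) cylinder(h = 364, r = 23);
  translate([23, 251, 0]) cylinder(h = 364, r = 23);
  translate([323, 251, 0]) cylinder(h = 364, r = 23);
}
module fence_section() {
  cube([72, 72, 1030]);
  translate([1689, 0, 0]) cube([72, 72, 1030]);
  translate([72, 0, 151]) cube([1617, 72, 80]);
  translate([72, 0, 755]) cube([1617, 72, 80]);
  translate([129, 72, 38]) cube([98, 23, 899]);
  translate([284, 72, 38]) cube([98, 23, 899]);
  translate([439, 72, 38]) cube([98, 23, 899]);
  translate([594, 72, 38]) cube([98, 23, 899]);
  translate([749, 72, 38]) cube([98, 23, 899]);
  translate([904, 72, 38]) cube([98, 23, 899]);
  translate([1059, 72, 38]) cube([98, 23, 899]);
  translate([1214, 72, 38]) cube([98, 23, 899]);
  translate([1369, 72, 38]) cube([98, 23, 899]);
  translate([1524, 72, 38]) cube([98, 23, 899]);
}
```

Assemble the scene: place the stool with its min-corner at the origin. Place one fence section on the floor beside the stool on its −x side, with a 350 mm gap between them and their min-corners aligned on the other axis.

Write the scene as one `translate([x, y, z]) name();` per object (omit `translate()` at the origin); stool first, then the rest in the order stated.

stool();
translate([-2111, 0, 0]) fence_section();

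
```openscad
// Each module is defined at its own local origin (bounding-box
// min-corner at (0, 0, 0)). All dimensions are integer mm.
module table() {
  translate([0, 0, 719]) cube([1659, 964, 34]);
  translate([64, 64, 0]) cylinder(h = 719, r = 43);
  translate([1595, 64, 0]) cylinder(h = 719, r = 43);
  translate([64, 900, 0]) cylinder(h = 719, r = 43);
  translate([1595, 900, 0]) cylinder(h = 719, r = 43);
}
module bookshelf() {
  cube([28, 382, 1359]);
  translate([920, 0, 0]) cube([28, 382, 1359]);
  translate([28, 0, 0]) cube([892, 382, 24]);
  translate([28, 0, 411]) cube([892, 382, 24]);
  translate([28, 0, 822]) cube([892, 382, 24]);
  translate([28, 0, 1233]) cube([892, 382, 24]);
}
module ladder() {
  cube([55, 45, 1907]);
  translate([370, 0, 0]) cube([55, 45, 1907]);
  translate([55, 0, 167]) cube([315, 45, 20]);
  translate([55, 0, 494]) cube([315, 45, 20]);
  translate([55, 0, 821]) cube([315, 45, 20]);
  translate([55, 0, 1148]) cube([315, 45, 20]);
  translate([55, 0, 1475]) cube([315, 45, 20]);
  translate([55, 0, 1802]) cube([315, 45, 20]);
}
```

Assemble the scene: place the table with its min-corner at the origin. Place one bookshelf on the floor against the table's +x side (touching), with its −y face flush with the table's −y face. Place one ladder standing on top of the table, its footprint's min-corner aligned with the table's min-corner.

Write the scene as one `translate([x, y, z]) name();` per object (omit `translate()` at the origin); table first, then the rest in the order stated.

table();
translate([1659, 0, 0]) bookshelf();
translate([0, 0, 753]) ladder();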